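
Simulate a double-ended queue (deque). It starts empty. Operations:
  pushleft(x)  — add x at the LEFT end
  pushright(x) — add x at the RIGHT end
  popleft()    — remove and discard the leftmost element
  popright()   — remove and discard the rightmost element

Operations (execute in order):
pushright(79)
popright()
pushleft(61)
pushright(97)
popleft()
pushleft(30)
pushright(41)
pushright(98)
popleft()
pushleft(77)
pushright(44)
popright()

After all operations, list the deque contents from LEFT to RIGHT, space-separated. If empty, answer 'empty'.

Answer: 77 97 41 98

Derivation:
pushright(79): [79]
popright(): []
pushleft(61): [61]
pushright(97): [61, 97]
popleft(): [97]
pushleft(30): [30, 97]
pushright(41): [30, 97, 41]
pushright(98): [30, 97, 41, 98]
popleft(): [97, 41, 98]
pushleft(77): [77, 97, 41, 98]
pushright(44): [77, 97, 41, 98, 44]
popright(): [77, 97, 41, 98]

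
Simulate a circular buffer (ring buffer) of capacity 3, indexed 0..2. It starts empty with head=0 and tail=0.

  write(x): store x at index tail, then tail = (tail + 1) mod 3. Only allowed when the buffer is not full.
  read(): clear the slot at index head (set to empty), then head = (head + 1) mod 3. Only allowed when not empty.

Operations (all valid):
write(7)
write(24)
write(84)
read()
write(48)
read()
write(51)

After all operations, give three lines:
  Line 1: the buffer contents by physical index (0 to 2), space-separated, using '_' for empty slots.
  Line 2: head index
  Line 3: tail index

write(7): buf=[7 _ _], head=0, tail=1, size=1
write(24): buf=[7 24 _], head=0, tail=2, size=2
write(84): buf=[7 24 84], head=0, tail=0, size=3
read(): buf=[_ 24 84], head=1, tail=0, size=2
write(48): buf=[48 24 84], head=1, tail=1, size=3
read(): buf=[48 _ 84], head=2, tail=1, size=2
write(51): buf=[48 51 84], head=2, tail=2, size=3

Answer: 48 51 84
2
2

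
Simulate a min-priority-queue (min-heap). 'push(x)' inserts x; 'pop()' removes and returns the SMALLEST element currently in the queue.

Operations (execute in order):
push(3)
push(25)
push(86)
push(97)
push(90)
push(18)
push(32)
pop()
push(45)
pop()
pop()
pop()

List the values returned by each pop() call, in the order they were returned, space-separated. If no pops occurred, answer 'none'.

push(3): heap contents = [3]
push(25): heap contents = [3, 25]
push(86): heap contents = [3, 25, 86]
push(97): heap contents = [3, 25, 86, 97]
push(90): heap contents = [3, 25, 86, 90, 97]
push(18): heap contents = [3, 18, 25, 86, 90, 97]
push(32): heap contents = [3, 18, 25, 32, 86, 90, 97]
pop() → 3: heap contents = [18, 25, 32, 86, 90, 97]
push(45): heap contents = [18, 25, 32, 45, 86, 90, 97]
pop() → 18: heap contents = [25, 32, 45, 86, 90, 97]
pop() → 25: heap contents = [32, 45, 86, 90, 97]
pop() → 32: heap contents = [45, 86, 90, 97]

Answer: 3 18 25 32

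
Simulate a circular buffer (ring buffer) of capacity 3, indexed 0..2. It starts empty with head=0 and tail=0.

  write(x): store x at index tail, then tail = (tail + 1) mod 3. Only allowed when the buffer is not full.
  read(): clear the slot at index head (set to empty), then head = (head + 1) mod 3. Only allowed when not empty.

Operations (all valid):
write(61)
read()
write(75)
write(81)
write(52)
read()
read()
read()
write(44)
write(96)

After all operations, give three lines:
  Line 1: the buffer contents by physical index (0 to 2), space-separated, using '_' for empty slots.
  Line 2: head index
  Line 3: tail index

Answer: _ 44 96
1
0

Derivation:
write(61): buf=[61 _ _], head=0, tail=1, size=1
read(): buf=[_ _ _], head=1, tail=1, size=0
write(75): buf=[_ 75 _], head=1, tail=2, size=1
write(81): buf=[_ 75 81], head=1, tail=0, size=2
write(52): buf=[52 75 81], head=1, tail=1, size=3
read(): buf=[52 _ 81], head=2, tail=1, size=2
read(): buf=[52 _ _], head=0, tail=1, size=1
read(): buf=[_ _ _], head=1, tail=1, size=0
write(44): buf=[_ 44 _], head=1, tail=2, size=1
write(96): buf=[_ 44 96], head=1, tail=0, size=2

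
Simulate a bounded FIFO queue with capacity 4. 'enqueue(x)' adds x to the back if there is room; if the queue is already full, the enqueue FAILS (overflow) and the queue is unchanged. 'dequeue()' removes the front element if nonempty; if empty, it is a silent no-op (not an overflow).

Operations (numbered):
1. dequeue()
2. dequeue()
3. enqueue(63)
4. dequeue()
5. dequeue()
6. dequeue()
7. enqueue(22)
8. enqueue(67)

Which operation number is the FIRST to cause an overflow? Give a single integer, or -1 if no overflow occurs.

1. dequeue(): empty, no-op, size=0
2. dequeue(): empty, no-op, size=0
3. enqueue(63): size=1
4. dequeue(): size=0
5. dequeue(): empty, no-op, size=0
6. dequeue(): empty, no-op, size=0
7. enqueue(22): size=1
8. enqueue(67): size=2

Answer: -1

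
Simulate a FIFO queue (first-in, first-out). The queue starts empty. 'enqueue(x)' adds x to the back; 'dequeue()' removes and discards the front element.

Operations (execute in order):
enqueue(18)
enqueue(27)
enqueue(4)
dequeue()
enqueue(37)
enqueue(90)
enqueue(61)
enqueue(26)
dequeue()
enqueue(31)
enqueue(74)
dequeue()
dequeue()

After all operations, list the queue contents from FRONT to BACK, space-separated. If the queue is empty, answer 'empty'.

enqueue(18): [18]
enqueue(27): [18, 27]
enqueue(4): [18, 27, 4]
dequeue(): [27, 4]
enqueue(37): [27, 4, 37]
enqueue(90): [27, 4, 37, 90]
enqueue(61): [27, 4, 37, 90, 61]
enqueue(26): [27, 4, 37, 90, 61, 26]
dequeue(): [4, 37, 90, 61, 26]
enqueue(31): [4, 37, 90, 61, 26, 31]
enqueue(74): [4, 37, 90, 61, 26, 31, 74]
dequeue(): [37, 90, 61, 26, 31, 74]
dequeue(): [90, 61, 26, 31, 74]

Answer: 90 61 26 31 74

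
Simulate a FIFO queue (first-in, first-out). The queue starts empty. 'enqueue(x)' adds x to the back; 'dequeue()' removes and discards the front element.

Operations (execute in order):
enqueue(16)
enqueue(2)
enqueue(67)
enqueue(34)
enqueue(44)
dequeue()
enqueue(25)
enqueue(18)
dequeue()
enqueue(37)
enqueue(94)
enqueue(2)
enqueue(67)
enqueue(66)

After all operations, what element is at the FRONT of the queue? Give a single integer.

enqueue(16): queue = [16]
enqueue(2): queue = [16, 2]
enqueue(67): queue = [16, 2, 67]
enqueue(34): queue = [16, 2, 67, 34]
enqueue(44): queue = [16, 2, 67, 34, 44]
dequeue(): queue = [2, 67, 34, 44]
enqueue(25): queue = [2, 67, 34, 44, 25]
enqueue(18): queue = [2, 67, 34, 44, 25, 18]
dequeue(): queue = [67, 34, 44, 25, 18]
enqueue(37): queue = [67, 34, 44, 25, 18, 37]
enqueue(94): queue = [67, 34, 44, 25, 18, 37, 94]
enqueue(2): queue = [67, 34, 44, 25, 18, 37, 94, 2]
enqueue(67): queue = [67, 34, 44, 25, 18, 37, 94, 2, 67]
enqueue(66): queue = [67, 34, 44, 25, 18, 37, 94, 2, 67, 66]

Answer: 67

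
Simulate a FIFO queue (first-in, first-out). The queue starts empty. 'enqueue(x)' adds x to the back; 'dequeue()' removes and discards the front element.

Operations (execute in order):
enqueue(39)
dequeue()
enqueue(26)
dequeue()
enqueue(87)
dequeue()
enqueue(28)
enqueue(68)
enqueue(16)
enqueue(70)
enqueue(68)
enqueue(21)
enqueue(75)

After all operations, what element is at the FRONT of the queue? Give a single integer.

Answer: 28

Derivation:
enqueue(39): queue = [39]
dequeue(): queue = []
enqueue(26): queue = [26]
dequeue(): queue = []
enqueue(87): queue = [87]
dequeue(): queue = []
enqueue(28): queue = [28]
enqueue(68): queue = [28, 68]
enqueue(16): queue = [28, 68, 16]
enqueue(70): queue = [28, 68, 16, 70]
enqueue(68): queue = [28, 68, 16, 70, 68]
enqueue(21): queue = [28, 68, 16, 70, 68, 21]
enqueue(75): queue = [28, 68, 16, 70, 68, 21, 75]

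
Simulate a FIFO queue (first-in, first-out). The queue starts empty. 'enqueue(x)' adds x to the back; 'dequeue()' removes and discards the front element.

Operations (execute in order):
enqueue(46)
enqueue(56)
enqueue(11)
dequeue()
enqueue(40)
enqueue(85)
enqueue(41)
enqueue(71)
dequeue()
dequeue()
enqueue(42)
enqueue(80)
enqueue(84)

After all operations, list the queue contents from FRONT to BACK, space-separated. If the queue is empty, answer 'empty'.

enqueue(46): [46]
enqueue(56): [46, 56]
enqueue(11): [46, 56, 11]
dequeue(): [56, 11]
enqueue(40): [56, 11, 40]
enqueue(85): [56, 11, 40, 85]
enqueue(41): [56, 11, 40, 85, 41]
enqueue(71): [56, 11, 40, 85, 41, 71]
dequeue(): [11, 40, 85, 41, 71]
dequeue(): [40, 85, 41, 71]
enqueue(42): [40, 85, 41, 71, 42]
enqueue(80): [40, 85, 41, 71, 42, 80]
enqueue(84): [40, 85, 41, 71, 42, 80, 84]

Answer: 40 85 41 71 42 80 84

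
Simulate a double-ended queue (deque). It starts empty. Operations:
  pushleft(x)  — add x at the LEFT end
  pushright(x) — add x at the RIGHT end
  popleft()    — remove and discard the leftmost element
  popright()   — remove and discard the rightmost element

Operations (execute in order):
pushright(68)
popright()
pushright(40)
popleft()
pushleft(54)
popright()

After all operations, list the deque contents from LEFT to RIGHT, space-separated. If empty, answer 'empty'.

pushright(68): [68]
popright(): []
pushright(40): [40]
popleft(): []
pushleft(54): [54]
popright(): []

Answer: empty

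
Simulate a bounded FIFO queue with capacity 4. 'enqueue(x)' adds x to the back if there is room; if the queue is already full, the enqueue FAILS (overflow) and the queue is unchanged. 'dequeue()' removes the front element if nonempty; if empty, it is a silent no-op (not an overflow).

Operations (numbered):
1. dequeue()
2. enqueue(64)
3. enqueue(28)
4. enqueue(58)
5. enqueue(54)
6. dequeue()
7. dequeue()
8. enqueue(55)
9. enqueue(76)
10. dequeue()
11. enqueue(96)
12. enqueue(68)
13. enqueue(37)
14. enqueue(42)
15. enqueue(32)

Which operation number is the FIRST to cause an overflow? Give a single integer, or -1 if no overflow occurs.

Answer: 12

Derivation:
1. dequeue(): empty, no-op, size=0
2. enqueue(64): size=1
3. enqueue(28): size=2
4. enqueue(58): size=3
5. enqueue(54): size=4
6. dequeue(): size=3
7. dequeue(): size=2
8. enqueue(55): size=3
9. enqueue(76): size=4
10. dequeue(): size=3
11. enqueue(96): size=4
12. enqueue(68): size=4=cap → OVERFLOW (fail)
13. enqueue(37): size=4=cap → OVERFLOW (fail)
14. enqueue(42): size=4=cap → OVERFLOW (fail)
15. enqueue(32): size=4=cap → OVERFLOW (fail)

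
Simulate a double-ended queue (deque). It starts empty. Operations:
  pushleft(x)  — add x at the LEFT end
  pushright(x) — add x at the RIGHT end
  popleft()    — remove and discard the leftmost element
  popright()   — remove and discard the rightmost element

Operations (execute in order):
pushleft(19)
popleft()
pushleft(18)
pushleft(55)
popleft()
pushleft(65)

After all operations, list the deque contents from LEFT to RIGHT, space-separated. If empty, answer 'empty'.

pushleft(19): [19]
popleft(): []
pushleft(18): [18]
pushleft(55): [55, 18]
popleft(): [18]
pushleft(65): [65, 18]

Answer: 65 18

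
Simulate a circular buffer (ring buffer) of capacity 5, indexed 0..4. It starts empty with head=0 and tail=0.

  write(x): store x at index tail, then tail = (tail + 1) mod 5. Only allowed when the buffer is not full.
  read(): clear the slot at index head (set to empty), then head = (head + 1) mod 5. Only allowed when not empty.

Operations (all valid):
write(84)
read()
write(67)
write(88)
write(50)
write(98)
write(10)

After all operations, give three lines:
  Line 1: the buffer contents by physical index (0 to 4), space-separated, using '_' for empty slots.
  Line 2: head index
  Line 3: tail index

write(84): buf=[84 _ _ _ _], head=0, tail=1, size=1
read(): buf=[_ _ _ _ _], head=1, tail=1, size=0
write(67): buf=[_ 67 _ _ _], head=1, tail=2, size=1
write(88): buf=[_ 67 88 _ _], head=1, tail=3, size=2
write(50): buf=[_ 67 88 50 _], head=1, tail=4, size=3
write(98): buf=[_ 67 88 50 98], head=1, tail=0, size=4
write(10): buf=[10 67 88 50 98], head=1, tail=1, size=5

Answer: 10 67 88 50 98
1
1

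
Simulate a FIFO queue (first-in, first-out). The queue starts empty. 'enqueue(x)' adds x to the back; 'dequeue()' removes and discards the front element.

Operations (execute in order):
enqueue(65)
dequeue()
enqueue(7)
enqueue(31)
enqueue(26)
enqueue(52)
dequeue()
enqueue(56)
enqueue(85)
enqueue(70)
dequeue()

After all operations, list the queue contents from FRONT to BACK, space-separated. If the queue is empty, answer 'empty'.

Answer: 26 52 56 85 70

Derivation:
enqueue(65): [65]
dequeue(): []
enqueue(7): [7]
enqueue(31): [7, 31]
enqueue(26): [7, 31, 26]
enqueue(52): [7, 31, 26, 52]
dequeue(): [31, 26, 52]
enqueue(56): [31, 26, 52, 56]
enqueue(85): [31, 26, 52, 56, 85]
enqueue(70): [31, 26, 52, 56, 85, 70]
dequeue(): [26, 52, 56, 85, 70]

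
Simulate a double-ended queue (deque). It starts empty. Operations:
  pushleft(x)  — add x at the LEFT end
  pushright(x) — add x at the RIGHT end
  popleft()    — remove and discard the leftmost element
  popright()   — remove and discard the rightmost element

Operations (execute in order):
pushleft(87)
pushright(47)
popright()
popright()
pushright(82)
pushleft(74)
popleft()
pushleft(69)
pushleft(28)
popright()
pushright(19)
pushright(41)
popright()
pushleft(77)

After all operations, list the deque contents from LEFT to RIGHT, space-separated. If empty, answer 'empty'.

Answer: 77 28 69 19

Derivation:
pushleft(87): [87]
pushright(47): [87, 47]
popright(): [87]
popright(): []
pushright(82): [82]
pushleft(74): [74, 82]
popleft(): [82]
pushleft(69): [69, 82]
pushleft(28): [28, 69, 82]
popright(): [28, 69]
pushright(19): [28, 69, 19]
pushright(41): [28, 69, 19, 41]
popright(): [28, 69, 19]
pushleft(77): [77, 28, 69, 19]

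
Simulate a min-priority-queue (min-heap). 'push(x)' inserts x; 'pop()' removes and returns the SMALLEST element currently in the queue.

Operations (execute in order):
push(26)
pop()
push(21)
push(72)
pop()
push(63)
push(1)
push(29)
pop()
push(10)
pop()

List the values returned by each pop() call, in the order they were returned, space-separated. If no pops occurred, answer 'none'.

push(26): heap contents = [26]
pop() → 26: heap contents = []
push(21): heap contents = [21]
push(72): heap contents = [21, 72]
pop() → 21: heap contents = [72]
push(63): heap contents = [63, 72]
push(1): heap contents = [1, 63, 72]
push(29): heap contents = [1, 29, 63, 72]
pop() → 1: heap contents = [29, 63, 72]
push(10): heap contents = [10, 29, 63, 72]
pop() → 10: heap contents = [29, 63, 72]

Answer: 26 21 1 10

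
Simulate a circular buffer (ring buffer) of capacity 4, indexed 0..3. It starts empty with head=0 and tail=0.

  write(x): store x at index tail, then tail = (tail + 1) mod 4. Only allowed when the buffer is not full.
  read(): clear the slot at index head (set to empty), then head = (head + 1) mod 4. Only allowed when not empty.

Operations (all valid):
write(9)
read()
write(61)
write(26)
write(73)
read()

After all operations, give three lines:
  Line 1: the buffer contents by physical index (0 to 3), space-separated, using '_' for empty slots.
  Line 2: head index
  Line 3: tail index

Answer: _ _ 26 73
2
0

Derivation:
write(9): buf=[9 _ _ _], head=0, tail=1, size=1
read(): buf=[_ _ _ _], head=1, tail=1, size=0
write(61): buf=[_ 61 _ _], head=1, tail=2, size=1
write(26): buf=[_ 61 26 _], head=1, tail=3, size=2
write(73): buf=[_ 61 26 73], head=1, tail=0, size=3
read(): buf=[_ _ 26 73], head=2, tail=0, size=2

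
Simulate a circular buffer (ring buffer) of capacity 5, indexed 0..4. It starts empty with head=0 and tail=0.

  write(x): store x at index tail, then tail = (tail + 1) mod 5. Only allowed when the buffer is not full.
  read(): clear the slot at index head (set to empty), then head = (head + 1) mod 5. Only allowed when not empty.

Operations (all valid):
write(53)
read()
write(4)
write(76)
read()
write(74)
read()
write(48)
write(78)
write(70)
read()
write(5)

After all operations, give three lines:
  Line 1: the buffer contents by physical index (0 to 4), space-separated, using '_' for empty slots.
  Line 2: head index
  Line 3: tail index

Answer: 78 70 5 _ 48
4
3

Derivation:
write(53): buf=[53 _ _ _ _], head=0, tail=1, size=1
read(): buf=[_ _ _ _ _], head=1, tail=1, size=0
write(4): buf=[_ 4 _ _ _], head=1, tail=2, size=1
write(76): buf=[_ 4 76 _ _], head=1, tail=3, size=2
read(): buf=[_ _ 76 _ _], head=2, tail=3, size=1
write(74): buf=[_ _ 76 74 _], head=2, tail=4, size=2
read(): buf=[_ _ _ 74 _], head=3, tail=4, size=1
write(48): buf=[_ _ _ 74 48], head=3, tail=0, size=2
write(78): buf=[78 _ _ 74 48], head=3, tail=1, size=3
write(70): buf=[78 70 _ 74 48], head=3, tail=2, size=4
read(): buf=[78 70 _ _ 48], head=4, tail=2, size=3
write(5): buf=[78 70 5 _ 48], head=4, tail=3, size=4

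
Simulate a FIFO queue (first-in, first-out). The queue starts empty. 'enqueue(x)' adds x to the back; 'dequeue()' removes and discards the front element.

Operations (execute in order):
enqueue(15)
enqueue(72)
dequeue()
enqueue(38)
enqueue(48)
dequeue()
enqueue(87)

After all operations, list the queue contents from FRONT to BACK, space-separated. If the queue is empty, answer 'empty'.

Answer: 38 48 87

Derivation:
enqueue(15): [15]
enqueue(72): [15, 72]
dequeue(): [72]
enqueue(38): [72, 38]
enqueue(48): [72, 38, 48]
dequeue(): [38, 48]
enqueue(87): [38, 48, 87]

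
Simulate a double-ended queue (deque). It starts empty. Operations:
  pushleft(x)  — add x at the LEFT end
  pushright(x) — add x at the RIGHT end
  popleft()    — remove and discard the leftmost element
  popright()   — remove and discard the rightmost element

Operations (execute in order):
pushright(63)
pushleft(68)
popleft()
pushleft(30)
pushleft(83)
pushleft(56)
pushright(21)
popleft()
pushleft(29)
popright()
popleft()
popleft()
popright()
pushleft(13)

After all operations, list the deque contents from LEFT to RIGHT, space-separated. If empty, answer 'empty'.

Answer: 13 30

Derivation:
pushright(63): [63]
pushleft(68): [68, 63]
popleft(): [63]
pushleft(30): [30, 63]
pushleft(83): [83, 30, 63]
pushleft(56): [56, 83, 30, 63]
pushright(21): [56, 83, 30, 63, 21]
popleft(): [83, 30, 63, 21]
pushleft(29): [29, 83, 30, 63, 21]
popright(): [29, 83, 30, 63]
popleft(): [83, 30, 63]
popleft(): [30, 63]
popright(): [30]
pushleft(13): [13, 30]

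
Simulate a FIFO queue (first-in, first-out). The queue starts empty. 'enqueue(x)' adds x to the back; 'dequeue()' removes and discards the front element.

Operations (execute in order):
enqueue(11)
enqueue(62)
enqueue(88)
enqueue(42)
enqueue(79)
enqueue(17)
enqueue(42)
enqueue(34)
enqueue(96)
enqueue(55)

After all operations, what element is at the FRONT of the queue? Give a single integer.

Answer: 11

Derivation:
enqueue(11): queue = [11]
enqueue(62): queue = [11, 62]
enqueue(88): queue = [11, 62, 88]
enqueue(42): queue = [11, 62, 88, 42]
enqueue(79): queue = [11, 62, 88, 42, 79]
enqueue(17): queue = [11, 62, 88, 42, 79, 17]
enqueue(42): queue = [11, 62, 88, 42, 79, 17, 42]
enqueue(34): queue = [11, 62, 88, 42, 79, 17, 42, 34]
enqueue(96): queue = [11, 62, 88, 42, 79, 17, 42, 34, 96]
enqueue(55): queue = [11, 62, 88, 42, 79, 17, 42, 34, 96, 55]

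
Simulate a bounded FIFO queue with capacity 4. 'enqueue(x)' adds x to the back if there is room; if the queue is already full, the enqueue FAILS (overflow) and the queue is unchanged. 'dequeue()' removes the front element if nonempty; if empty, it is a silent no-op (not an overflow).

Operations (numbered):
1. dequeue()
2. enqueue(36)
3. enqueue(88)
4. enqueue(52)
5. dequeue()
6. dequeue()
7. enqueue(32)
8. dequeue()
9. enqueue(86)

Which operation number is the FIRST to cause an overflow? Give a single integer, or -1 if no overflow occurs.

Answer: -1

Derivation:
1. dequeue(): empty, no-op, size=0
2. enqueue(36): size=1
3. enqueue(88): size=2
4. enqueue(52): size=3
5. dequeue(): size=2
6. dequeue(): size=1
7. enqueue(32): size=2
8. dequeue(): size=1
9. enqueue(86): size=2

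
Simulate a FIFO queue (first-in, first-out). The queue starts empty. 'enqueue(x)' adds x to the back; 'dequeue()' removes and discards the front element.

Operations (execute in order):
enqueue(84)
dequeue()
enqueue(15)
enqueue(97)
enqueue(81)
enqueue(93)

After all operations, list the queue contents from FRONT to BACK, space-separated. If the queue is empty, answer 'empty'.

Answer: 15 97 81 93

Derivation:
enqueue(84): [84]
dequeue(): []
enqueue(15): [15]
enqueue(97): [15, 97]
enqueue(81): [15, 97, 81]
enqueue(93): [15, 97, 81, 93]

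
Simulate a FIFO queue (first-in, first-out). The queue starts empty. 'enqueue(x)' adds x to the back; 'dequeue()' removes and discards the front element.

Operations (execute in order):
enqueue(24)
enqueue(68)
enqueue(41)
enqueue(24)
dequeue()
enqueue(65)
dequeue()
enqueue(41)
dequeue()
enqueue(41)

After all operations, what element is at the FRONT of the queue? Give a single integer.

enqueue(24): queue = [24]
enqueue(68): queue = [24, 68]
enqueue(41): queue = [24, 68, 41]
enqueue(24): queue = [24, 68, 41, 24]
dequeue(): queue = [68, 41, 24]
enqueue(65): queue = [68, 41, 24, 65]
dequeue(): queue = [41, 24, 65]
enqueue(41): queue = [41, 24, 65, 41]
dequeue(): queue = [24, 65, 41]
enqueue(41): queue = [24, 65, 41, 41]

Answer: 24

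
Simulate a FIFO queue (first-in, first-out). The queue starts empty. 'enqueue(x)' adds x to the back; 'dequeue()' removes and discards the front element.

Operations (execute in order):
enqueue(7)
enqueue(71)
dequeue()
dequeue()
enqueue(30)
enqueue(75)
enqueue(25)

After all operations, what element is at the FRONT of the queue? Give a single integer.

enqueue(7): queue = [7]
enqueue(71): queue = [7, 71]
dequeue(): queue = [71]
dequeue(): queue = []
enqueue(30): queue = [30]
enqueue(75): queue = [30, 75]
enqueue(25): queue = [30, 75, 25]

Answer: 30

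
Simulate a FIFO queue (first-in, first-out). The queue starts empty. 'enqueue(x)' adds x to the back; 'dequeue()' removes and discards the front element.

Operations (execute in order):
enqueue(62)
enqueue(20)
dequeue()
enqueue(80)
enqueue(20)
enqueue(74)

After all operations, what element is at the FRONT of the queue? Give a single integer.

Answer: 20

Derivation:
enqueue(62): queue = [62]
enqueue(20): queue = [62, 20]
dequeue(): queue = [20]
enqueue(80): queue = [20, 80]
enqueue(20): queue = [20, 80, 20]
enqueue(74): queue = [20, 80, 20, 74]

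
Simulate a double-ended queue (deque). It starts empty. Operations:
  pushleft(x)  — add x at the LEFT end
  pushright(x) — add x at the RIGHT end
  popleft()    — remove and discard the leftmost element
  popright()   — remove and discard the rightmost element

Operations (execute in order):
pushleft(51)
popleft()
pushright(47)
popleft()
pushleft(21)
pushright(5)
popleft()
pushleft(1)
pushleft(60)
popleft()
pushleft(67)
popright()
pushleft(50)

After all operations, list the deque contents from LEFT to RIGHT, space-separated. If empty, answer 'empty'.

pushleft(51): [51]
popleft(): []
pushright(47): [47]
popleft(): []
pushleft(21): [21]
pushright(5): [21, 5]
popleft(): [5]
pushleft(1): [1, 5]
pushleft(60): [60, 1, 5]
popleft(): [1, 5]
pushleft(67): [67, 1, 5]
popright(): [67, 1]
pushleft(50): [50, 67, 1]

Answer: 50 67 1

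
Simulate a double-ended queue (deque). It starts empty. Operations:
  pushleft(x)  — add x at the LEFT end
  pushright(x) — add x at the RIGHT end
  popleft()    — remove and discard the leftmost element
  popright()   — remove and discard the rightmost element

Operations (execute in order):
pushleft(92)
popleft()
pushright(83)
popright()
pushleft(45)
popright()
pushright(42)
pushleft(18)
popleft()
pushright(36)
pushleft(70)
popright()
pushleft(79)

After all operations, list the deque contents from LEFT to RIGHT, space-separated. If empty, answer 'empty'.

pushleft(92): [92]
popleft(): []
pushright(83): [83]
popright(): []
pushleft(45): [45]
popright(): []
pushright(42): [42]
pushleft(18): [18, 42]
popleft(): [42]
pushright(36): [42, 36]
pushleft(70): [70, 42, 36]
popright(): [70, 42]
pushleft(79): [79, 70, 42]

Answer: 79 70 42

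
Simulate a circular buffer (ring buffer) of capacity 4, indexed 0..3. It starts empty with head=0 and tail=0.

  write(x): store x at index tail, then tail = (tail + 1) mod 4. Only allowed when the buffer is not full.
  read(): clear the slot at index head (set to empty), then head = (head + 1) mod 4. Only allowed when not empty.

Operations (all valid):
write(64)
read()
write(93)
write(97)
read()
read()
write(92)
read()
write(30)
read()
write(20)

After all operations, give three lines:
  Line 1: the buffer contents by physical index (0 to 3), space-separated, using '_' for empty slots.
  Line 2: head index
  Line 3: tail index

Answer: _ 20 _ _
1
2

Derivation:
write(64): buf=[64 _ _ _], head=0, tail=1, size=1
read(): buf=[_ _ _ _], head=1, tail=1, size=0
write(93): buf=[_ 93 _ _], head=1, tail=2, size=1
write(97): buf=[_ 93 97 _], head=1, tail=3, size=2
read(): buf=[_ _ 97 _], head=2, tail=3, size=1
read(): buf=[_ _ _ _], head=3, tail=3, size=0
write(92): buf=[_ _ _ 92], head=3, tail=0, size=1
read(): buf=[_ _ _ _], head=0, tail=0, size=0
write(30): buf=[30 _ _ _], head=0, tail=1, size=1
read(): buf=[_ _ _ _], head=1, tail=1, size=0
write(20): buf=[_ 20 _ _], head=1, tail=2, size=1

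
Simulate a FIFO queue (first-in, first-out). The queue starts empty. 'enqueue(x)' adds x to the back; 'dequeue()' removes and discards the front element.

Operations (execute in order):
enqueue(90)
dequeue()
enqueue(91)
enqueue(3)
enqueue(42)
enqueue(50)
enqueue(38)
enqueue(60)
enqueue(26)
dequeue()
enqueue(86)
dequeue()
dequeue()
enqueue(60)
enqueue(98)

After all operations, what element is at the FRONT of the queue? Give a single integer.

enqueue(90): queue = [90]
dequeue(): queue = []
enqueue(91): queue = [91]
enqueue(3): queue = [91, 3]
enqueue(42): queue = [91, 3, 42]
enqueue(50): queue = [91, 3, 42, 50]
enqueue(38): queue = [91, 3, 42, 50, 38]
enqueue(60): queue = [91, 3, 42, 50, 38, 60]
enqueue(26): queue = [91, 3, 42, 50, 38, 60, 26]
dequeue(): queue = [3, 42, 50, 38, 60, 26]
enqueue(86): queue = [3, 42, 50, 38, 60, 26, 86]
dequeue(): queue = [42, 50, 38, 60, 26, 86]
dequeue(): queue = [50, 38, 60, 26, 86]
enqueue(60): queue = [50, 38, 60, 26, 86, 60]
enqueue(98): queue = [50, 38, 60, 26, 86, 60, 98]

Answer: 50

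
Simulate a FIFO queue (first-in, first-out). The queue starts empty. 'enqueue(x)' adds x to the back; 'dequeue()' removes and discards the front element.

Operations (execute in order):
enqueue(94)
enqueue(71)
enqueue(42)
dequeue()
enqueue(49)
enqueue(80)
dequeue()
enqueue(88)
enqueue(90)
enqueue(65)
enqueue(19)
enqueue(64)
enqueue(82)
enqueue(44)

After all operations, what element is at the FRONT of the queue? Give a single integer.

enqueue(94): queue = [94]
enqueue(71): queue = [94, 71]
enqueue(42): queue = [94, 71, 42]
dequeue(): queue = [71, 42]
enqueue(49): queue = [71, 42, 49]
enqueue(80): queue = [71, 42, 49, 80]
dequeue(): queue = [42, 49, 80]
enqueue(88): queue = [42, 49, 80, 88]
enqueue(90): queue = [42, 49, 80, 88, 90]
enqueue(65): queue = [42, 49, 80, 88, 90, 65]
enqueue(19): queue = [42, 49, 80, 88, 90, 65, 19]
enqueue(64): queue = [42, 49, 80, 88, 90, 65, 19, 64]
enqueue(82): queue = [42, 49, 80, 88, 90, 65, 19, 64, 82]
enqueue(44): queue = [42, 49, 80, 88, 90, 65, 19, 64, 82, 44]

Answer: 42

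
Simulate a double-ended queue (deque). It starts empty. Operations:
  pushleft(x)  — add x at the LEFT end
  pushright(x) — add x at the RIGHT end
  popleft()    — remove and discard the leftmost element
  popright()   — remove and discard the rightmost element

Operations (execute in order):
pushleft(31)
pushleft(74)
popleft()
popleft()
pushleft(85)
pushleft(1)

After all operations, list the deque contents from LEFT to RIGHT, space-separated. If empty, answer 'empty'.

Answer: 1 85

Derivation:
pushleft(31): [31]
pushleft(74): [74, 31]
popleft(): [31]
popleft(): []
pushleft(85): [85]
pushleft(1): [1, 85]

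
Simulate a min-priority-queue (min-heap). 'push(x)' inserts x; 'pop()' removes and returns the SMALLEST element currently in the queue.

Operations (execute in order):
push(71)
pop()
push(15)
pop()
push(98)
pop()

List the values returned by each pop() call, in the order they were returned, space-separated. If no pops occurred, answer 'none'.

Answer: 71 15 98

Derivation:
push(71): heap contents = [71]
pop() → 71: heap contents = []
push(15): heap contents = [15]
pop() → 15: heap contents = []
push(98): heap contents = [98]
pop() → 98: heap contents = []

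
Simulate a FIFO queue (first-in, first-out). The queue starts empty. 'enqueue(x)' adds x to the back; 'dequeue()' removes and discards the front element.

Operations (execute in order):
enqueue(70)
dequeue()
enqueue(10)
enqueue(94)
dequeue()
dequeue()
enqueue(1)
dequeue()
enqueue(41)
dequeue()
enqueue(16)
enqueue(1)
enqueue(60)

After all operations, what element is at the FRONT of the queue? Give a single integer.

enqueue(70): queue = [70]
dequeue(): queue = []
enqueue(10): queue = [10]
enqueue(94): queue = [10, 94]
dequeue(): queue = [94]
dequeue(): queue = []
enqueue(1): queue = [1]
dequeue(): queue = []
enqueue(41): queue = [41]
dequeue(): queue = []
enqueue(16): queue = [16]
enqueue(1): queue = [16, 1]
enqueue(60): queue = [16, 1, 60]

Answer: 16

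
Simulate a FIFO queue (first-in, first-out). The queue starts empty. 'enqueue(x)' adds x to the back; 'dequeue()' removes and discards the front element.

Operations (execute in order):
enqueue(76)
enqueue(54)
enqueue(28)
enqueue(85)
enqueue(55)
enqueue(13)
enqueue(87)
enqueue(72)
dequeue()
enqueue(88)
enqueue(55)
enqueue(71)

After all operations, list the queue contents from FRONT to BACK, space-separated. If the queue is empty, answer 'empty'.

enqueue(76): [76]
enqueue(54): [76, 54]
enqueue(28): [76, 54, 28]
enqueue(85): [76, 54, 28, 85]
enqueue(55): [76, 54, 28, 85, 55]
enqueue(13): [76, 54, 28, 85, 55, 13]
enqueue(87): [76, 54, 28, 85, 55, 13, 87]
enqueue(72): [76, 54, 28, 85, 55, 13, 87, 72]
dequeue(): [54, 28, 85, 55, 13, 87, 72]
enqueue(88): [54, 28, 85, 55, 13, 87, 72, 88]
enqueue(55): [54, 28, 85, 55, 13, 87, 72, 88, 55]
enqueue(71): [54, 28, 85, 55, 13, 87, 72, 88, 55, 71]

Answer: 54 28 85 55 13 87 72 88 55 71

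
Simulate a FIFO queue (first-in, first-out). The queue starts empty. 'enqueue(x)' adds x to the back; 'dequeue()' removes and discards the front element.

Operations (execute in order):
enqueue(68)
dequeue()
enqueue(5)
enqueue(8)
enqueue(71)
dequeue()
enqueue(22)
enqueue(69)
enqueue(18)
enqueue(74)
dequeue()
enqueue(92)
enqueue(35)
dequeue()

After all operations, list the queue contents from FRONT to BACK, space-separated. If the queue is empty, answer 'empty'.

Answer: 22 69 18 74 92 35

Derivation:
enqueue(68): [68]
dequeue(): []
enqueue(5): [5]
enqueue(8): [5, 8]
enqueue(71): [5, 8, 71]
dequeue(): [8, 71]
enqueue(22): [8, 71, 22]
enqueue(69): [8, 71, 22, 69]
enqueue(18): [8, 71, 22, 69, 18]
enqueue(74): [8, 71, 22, 69, 18, 74]
dequeue(): [71, 22, 69, 18, 74]
enqueue(92): [71, 22, 69, 18, 74, 92]
enqueue(35): [71, 22, 69, 18, 74, 92, 35]
dequeue(): [22, 69, 18, 74, 92, 35]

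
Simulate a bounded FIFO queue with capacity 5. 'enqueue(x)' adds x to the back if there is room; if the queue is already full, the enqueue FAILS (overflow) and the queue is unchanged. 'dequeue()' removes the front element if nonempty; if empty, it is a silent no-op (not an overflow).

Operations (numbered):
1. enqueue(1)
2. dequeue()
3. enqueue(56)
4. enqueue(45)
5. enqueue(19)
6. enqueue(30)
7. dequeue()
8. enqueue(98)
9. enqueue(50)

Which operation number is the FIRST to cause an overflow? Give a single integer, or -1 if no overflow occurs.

1. enqueue(1): size=1
2. dequeue(): size=0
3. enqueue(56): size=1
4. enqueue(45): size=2
5. enqueue(19): size=3
6. enqueue(30): size=4
7. dequeue(): size=3
8. enqueue(98): size=4
9. enqueue(50): size=5

Answer: -1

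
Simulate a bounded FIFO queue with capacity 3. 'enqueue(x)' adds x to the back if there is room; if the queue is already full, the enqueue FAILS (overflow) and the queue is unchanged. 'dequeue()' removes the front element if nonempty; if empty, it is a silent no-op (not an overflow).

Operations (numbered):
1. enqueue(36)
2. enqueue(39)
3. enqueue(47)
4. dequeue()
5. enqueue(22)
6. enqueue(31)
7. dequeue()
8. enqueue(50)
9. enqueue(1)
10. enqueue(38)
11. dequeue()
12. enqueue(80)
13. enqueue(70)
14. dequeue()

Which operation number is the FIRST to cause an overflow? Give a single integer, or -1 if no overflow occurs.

1. enqueue(36): size=1
2. enqueue(39): size=2
3. enqueue(47): size=3
4. dequeue(): size=2
5. enqueue(22): size=3
6. enqueue(31): size=3=cap → OVERFLOW (fail)
7. dequeue(): size=2
8. enqueue(50): size=3
9. enqueue(1): size=3=cap → OVERFLOW (fail)
10. enqueue(38): size=3=cap → OVERFLOW (fail)
11. dequeue(): size=2
12. enqueue(80): size=3
13. enqueue(70): size=3=cap → OVERFLOW (fail)
14. dequeue(): size=2

Answer: 6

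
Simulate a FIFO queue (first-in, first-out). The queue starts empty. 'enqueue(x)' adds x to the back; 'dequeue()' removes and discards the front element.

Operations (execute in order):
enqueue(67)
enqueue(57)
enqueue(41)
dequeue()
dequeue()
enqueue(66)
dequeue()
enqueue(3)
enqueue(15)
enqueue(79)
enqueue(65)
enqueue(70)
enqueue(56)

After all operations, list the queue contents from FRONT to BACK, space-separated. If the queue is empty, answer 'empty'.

Answer: 66 3 15 79 65 70 56

Derivation:
enqueue(67): [67]
enqueue(57): [67, 57]
enqueue(41): [67, 57, 41]
dequeue(): [57, 41]
dequeue(): [41]
enqueue(66): [41, 66]
dequeue(): [66]
enqueue(3): [66, 3]
enqueue(15): [66, 3, 15]
enqueue(79): [66, 3, 15, 79]
enqueue(65): [66, 3, 15, 79, 65]
enqueue(70): [66, 3, 15, 79, 65, 70]
enqueue(56): [66, 3, 15, 79, 65, 70, 56]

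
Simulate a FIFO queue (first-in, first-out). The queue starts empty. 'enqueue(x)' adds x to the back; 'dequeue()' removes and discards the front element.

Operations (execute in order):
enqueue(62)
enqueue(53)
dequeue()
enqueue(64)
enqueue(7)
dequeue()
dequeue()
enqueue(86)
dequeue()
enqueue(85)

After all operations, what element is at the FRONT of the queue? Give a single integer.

Answer: 86

Derivation:
enqueue(62): queue = [62]
enqueue(53): queue = [62, 53]
dequeue(): queue = [53]
enqueue(64): queue = [53, 64]
enqueue(7): queue = [53, 64, 7]
dequeue(): queue = [64, 7]
dequeue(): queue = [7]
enqueue(86): queue = [7, 86]
dequeue(): queue = [86]
enqueue(85): queue = [86, 85]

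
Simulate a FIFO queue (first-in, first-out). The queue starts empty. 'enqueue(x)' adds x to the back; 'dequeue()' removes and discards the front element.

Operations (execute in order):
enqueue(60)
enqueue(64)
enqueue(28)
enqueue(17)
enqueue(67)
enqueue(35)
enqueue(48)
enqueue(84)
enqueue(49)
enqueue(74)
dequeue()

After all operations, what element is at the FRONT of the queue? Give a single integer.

enqueue(60): queue = [60]
enqueue(64): queue = [60, 64]
enqueue(28): queue = [60, 64, 28]
enqueue(17): queue = [60, 64, 28, 17]
enqueue(67): queue = [60, 64, 28, 17, 67]
enqueue(35): queue = [60, 64, 28, 17, 67, 35]
enqueue(48): queue = [60, 64, 28, 17, 67, 35, 48]
enqueue(84): queue = [60, 64, 28, 17, 67, 35, 48, 84]
enqueue(49): queue = [60, 64, 28, 17, 67, 35, 48, 84, 49]
enqueue(74): queue = [60, 64, 28, 17, 67, 35, 48, 84, 49, 74]
dequeue(): queue = [64, 28, 17, 67, 35, 48, 84, 49, 74]

Answer: 64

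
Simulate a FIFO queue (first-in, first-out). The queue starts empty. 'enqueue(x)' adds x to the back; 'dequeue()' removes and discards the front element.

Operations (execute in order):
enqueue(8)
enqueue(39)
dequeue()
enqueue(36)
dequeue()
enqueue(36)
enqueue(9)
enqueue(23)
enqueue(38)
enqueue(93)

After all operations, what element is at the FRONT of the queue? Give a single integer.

Answer: 36

Derivation:
enqueue(8): queue = [8]
enqueue(39): queue = [8, 39]
dequeue(): queue = [39]
enqueue(36): queue = [39, 36]
dequeue(): queue = [36]
enqueue(36): queue = [36, 36]
enqueue(9): queue = [36, 36, 9]
enqueue(23): queue = [36, 36, 9, 23]
enqueue(38): queue = [36, 36, 9, 23, 38]
enqueue(93): queue = [36, 36, 9, 23, 38, 93]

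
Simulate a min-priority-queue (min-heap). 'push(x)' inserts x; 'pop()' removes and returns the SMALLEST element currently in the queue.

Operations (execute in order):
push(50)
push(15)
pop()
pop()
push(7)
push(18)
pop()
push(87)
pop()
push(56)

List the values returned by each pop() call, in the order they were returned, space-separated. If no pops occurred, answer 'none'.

push(50): heap contents = [50]
push(15): heap contents = [15, 50]
pop() → 15: heap contents = [50]
pop() → 50: heap contents = []
push(7): heap contents = [7]
push(18): heap contents = [7, 18]
pop() → 7: heap contents = [18]
push(87): heap contents = [18, 87]
pop() → 18: heap contents = [87]
push(56): heap contents = [56, 87]

Answer: 15 50 7 18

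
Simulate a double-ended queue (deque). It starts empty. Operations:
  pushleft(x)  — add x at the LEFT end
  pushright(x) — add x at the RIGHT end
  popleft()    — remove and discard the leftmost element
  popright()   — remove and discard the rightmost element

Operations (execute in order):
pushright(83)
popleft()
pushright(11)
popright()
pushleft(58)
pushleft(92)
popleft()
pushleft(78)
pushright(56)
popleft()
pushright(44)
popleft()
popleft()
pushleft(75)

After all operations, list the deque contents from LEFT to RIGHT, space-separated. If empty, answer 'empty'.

Answer: 75 44

Derivation:
pushright(83): [83]
popleft(): []
pushright(11): [11]
popright(): []
pushleft(58): [58]
pushleft(92): [92, 58]
popleft(): [58]
pushleft(78): [78, 58]
pushright(56): [78, 58, 56]
popleft(): [58, 56]
pushright(44): [58, 56, 44]
popleft(): [56, 44]
popleft(): [44]
pushleft(75): [75, 44]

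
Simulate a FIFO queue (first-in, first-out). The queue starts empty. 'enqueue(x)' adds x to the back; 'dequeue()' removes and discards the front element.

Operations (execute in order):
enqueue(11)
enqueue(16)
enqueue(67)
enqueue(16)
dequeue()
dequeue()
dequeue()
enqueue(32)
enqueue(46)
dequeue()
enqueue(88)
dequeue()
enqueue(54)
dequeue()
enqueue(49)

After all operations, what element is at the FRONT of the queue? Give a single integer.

enqueue(11): queue = [11]
enqueue(16): queue = [11, 16]
enqueue(67): queue = [11, 16, 67]
enqueue(16): queue = [11, 16, 67, 16]
dequeue(): queue = [16, 67, 16]
dequeue(): queue = [67, 16]
dequeue(): queue = [16]
enqueue(32): queue = [16, 32]
enqueue(46): queue = [16, 32, 46]
dequeue(): queue = [32, 46]
enqueue(88): queue = [32, 46, 88]
dequeue(): queue = [46, 88]
enqueue(54): queue = [46, 88, 54]
dequeue(): queue = [88, 54]
enqueue(49): queue = [88, 54, 49]

Answer: 88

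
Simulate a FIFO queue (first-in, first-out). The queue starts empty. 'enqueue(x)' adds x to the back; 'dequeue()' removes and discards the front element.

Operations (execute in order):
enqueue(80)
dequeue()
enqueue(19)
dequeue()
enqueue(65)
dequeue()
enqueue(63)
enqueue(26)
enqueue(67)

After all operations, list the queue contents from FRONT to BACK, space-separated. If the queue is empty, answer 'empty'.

enqueue(80): [80]
dequeue(): []
enqueue(19): [19]
dequeue(): []
enqueue(65): [65]
dequeue(): []
enqueue(63): [63]
enqueue(26): [63, 26]
enqueue(67): [63, 26, 67]

Answer: 63 26 67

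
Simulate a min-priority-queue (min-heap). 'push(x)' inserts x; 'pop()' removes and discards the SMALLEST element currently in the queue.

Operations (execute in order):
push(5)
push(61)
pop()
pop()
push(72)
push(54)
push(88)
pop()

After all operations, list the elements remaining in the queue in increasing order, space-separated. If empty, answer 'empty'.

push(5): heap contents = [5]
push(61): heap contents = [5, 61]
pop() → 5: heap contents = [61]
pop() → 61: heap contents = []
push(72): heap contents = [72]
push(54): heap contents = [54, 72]
push(88): heap contents = [54, 72, 88]
pop() → 54: heap contents = [72, 88]

Answer: 72 88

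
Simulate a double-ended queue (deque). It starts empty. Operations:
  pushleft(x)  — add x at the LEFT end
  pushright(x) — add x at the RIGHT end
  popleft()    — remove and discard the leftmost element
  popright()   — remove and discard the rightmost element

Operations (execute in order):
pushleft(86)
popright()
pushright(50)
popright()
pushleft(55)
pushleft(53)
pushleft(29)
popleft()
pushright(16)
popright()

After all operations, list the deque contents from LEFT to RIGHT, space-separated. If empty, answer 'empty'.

Answer: 53 55

Derivation:
pushleft(86): [86]
popright(): []
pushright(50): [50]
popright(): []
pushleft(55): [55]
pushleft(53): [53, 55]
pushleft(29): [29, 53, 55]
popleft(): [53, 55]
pushright(16): [53, 55, 16]
popright(): [53, 55]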